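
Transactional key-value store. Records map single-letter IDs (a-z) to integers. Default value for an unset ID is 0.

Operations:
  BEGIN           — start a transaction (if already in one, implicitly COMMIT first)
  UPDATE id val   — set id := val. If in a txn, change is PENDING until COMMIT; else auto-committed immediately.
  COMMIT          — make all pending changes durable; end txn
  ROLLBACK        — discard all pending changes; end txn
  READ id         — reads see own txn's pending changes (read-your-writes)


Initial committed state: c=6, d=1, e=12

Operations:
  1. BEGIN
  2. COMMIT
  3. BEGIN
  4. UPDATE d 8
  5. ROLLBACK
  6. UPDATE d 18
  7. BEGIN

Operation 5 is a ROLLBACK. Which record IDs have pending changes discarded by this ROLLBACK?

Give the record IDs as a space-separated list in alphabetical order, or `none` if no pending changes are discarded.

Answer: d

Derivation:
Initial committed: {c=6, d=1, e=12}
Op 1: BEGIN: in_txn=True, pending={}
Op 2: COMMIT: merged [] into committed; committed now {c=6, d=1, e=12}
Op 3: BEGIN: in_txn=True, pending={}
Op 4: UPDATE d=8 (pending; pending now {d=8})
Op 5: ROLLBACK: discarded pending ['d']; in_txn=False
Op 6: UPDATE d=18 (auto-commit; committed d=18)
Op 7: BEGIN: in_txn=True, pending={}
ROLLBACK at op 5 discards: ['d']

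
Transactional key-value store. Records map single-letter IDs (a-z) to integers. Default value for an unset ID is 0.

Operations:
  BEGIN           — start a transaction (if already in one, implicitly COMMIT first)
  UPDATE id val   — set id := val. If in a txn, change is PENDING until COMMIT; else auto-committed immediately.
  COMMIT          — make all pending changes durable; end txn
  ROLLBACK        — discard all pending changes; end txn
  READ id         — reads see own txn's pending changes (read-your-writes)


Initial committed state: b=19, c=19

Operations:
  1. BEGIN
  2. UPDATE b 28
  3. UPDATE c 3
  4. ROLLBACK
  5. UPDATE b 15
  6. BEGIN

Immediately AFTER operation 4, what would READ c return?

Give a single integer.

Initial committed: {b=19, c=19}
Op 1: BEGIN: in_txn=True, pending={}
Op 2: UPDATE b=28 (pending; pending now {b=28})
Op 3: UPDATE c=3 (pending; pending now {b=28, c=3})
Op 4: ROLLBACK: discarded pending ['b', 'c']; in_txn=False
After op 4: visible(c) = 19 (pending={}, committed={b=19, c=19})

Answer: 19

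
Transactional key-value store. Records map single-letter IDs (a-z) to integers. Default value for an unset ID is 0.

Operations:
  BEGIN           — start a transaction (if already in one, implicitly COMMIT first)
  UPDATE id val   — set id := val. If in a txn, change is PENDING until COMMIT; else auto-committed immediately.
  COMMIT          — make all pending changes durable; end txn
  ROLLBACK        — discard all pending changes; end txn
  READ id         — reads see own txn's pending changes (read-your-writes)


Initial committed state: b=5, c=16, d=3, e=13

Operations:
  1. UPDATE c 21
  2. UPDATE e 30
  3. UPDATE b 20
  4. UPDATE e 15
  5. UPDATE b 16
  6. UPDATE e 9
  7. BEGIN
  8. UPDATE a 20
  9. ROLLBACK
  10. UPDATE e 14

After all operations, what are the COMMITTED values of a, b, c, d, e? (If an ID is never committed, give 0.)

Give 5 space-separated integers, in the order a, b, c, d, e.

Initial committed: {b=5, c=16, d=3, e=13}
Op 1: UPDATE c=21 (auto-commit; committed c=21)
Op 2: UPDATE e=30 (auto-commit; committed e=30)
Op 3: UPDATE b=20 (auto-commit; committed b=20)
Op 4: UPDATE e=15 (auto-commit; committed e=15)
Op 5: UPDATE b=16 (auto-commit; committed b=16)
Op 6: UPDATE e=9 (auto-commit; committed e=9)
Op 7: BEGIN: in_txn=True, pending={}
Op 8: UPDATE a=20 (pending; pending now {a=20})
Op 9: ROLLBACK: discarded pending ['a']; in_txn=False
Op 10: UPDATE e=14 (auto-commit; committed e=14)
Final committed: {b=16, c=21, d=3, e=14}

Answer: 0 16 21 3 14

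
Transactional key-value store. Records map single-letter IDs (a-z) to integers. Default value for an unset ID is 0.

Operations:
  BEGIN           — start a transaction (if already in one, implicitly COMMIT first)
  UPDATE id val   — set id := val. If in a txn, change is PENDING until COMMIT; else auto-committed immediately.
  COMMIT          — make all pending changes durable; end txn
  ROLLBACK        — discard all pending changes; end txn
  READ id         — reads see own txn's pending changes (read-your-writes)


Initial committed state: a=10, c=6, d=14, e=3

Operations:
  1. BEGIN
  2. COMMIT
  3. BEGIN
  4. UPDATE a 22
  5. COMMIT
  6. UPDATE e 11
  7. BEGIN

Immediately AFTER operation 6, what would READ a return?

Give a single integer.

Answer: 22

Derivation:
Initial committed: {a=10, c=6, d=14, e=3}
Op 1: BEGIN: in_txn=True, pending={}
Op 2: COMMIT: merged [] into committed; committed now {a=10, c=6, d=14, e=3}
Op 3: BEGIN: in_txn=True, pending={}
Op 4: UPDATE a=22 (pending; pending now {a=22})
Op 5: COMMIT: merged ['a'] into committed; committed now {a=22, c=6, d=14, e=3}
Op 6: UPDATE e=11 (auto-commit; committed e=11)
After op 6: visible(a) = 22 (pending={}, committed={a=22, c=6, d=14, e=11})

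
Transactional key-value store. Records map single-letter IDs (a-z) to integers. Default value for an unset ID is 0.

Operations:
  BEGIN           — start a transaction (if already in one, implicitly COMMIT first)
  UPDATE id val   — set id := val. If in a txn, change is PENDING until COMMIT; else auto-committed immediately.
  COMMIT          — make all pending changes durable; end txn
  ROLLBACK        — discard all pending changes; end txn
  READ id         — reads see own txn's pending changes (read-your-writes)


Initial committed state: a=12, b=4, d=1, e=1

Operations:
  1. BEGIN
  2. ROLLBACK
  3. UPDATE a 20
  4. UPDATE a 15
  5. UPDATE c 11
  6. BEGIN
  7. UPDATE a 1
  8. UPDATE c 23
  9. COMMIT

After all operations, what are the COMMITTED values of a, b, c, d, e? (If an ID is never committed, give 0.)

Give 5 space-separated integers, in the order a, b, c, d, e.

Answer: 1 4 23 1 1

Derivation:
Initial committed: {a=12, b=4, d=1, e=1}
Op 1: BEGIN: in_txn=True, pending={}
Op 2: ROLLBACK: discarded pending []; in_txn=False
Op 3: UPDATE a=20 (auto-commit; committed a=20)
Op 4: UPDATE a=15 (auto-commit; committed a=15)
Op 5: UPDATE c=11 (auto-commit; committed c=11)
Op 6: BEGIN: in_txn=True, pending={}
Op 7: UPDATE a=1 (pending; pending now {a=1})
Op 8: UPDATE c=23 (pending; pending now {a=1, c=23})
Op 9: COMMIT: merged ['a', 'c'] into committed; committed now {a=1, b=4, c=23, d=1, e=1}
Final committed: {a=1, b=4, c=23, d=1, e=1}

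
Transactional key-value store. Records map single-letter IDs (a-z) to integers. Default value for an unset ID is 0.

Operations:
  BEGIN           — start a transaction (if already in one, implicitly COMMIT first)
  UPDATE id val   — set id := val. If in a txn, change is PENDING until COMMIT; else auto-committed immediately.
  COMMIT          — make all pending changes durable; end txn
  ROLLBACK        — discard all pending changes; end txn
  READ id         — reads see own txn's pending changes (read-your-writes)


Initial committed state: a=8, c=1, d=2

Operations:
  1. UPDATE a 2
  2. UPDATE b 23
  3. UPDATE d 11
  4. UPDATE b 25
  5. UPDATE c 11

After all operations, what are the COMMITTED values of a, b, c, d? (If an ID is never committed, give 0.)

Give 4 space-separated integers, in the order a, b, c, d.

Answer: 2 25 11 11

Derivation:
Initial committed: {a=8, c=1, d=2}
Op 1: UPDATE a=2 (auto-commit; committed a=2)
Op 2: UPDATE b=23 (auto-commit; committed b=23)
Op 3: UPDATE d=11 (auto-commit; committed d=11)
Op 4: UPDATE b=25 (auto-commit; committed b=25)
Op 5: UPDATE c=11 (auto-commit; committed c=11)
Final committed: {a=2, b=25, c=11, d=11}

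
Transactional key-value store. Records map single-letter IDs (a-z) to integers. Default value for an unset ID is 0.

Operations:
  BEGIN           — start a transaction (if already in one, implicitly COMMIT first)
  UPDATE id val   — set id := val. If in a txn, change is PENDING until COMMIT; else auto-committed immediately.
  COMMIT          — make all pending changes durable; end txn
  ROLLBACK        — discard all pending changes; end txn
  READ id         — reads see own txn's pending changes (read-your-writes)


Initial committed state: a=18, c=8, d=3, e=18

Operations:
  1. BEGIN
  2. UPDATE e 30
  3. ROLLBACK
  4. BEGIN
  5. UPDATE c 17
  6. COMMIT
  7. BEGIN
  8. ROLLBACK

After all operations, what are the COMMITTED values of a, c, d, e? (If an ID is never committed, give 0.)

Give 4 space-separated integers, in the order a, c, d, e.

Initial committed: {a=18, c=8, d=3, e=18}
Op 1: BEGIN: in_txn=True, pending={}
Op 2: UPDATE e=30 (pending; pending now {e=30})
Op 3: ROLLBACK: discarded pending ['e']; in_txn=False
Op 4: BEGIN: in_txn=True, pending={}
Op 5: UPDATE c=17 (pending; pending now {c=17})
Op 6: COMMIT: merged ['c'] into committed; committed now {a=18, c=17, d=3, e=18}
Op 7: BEGIN: in_txn=True, pending={}
Op 8: ROLLBACK: discarded pending []; in_txn=False
Final committed: {a=18, c=17, d=3, e=18}

Answer: 18 17 3 18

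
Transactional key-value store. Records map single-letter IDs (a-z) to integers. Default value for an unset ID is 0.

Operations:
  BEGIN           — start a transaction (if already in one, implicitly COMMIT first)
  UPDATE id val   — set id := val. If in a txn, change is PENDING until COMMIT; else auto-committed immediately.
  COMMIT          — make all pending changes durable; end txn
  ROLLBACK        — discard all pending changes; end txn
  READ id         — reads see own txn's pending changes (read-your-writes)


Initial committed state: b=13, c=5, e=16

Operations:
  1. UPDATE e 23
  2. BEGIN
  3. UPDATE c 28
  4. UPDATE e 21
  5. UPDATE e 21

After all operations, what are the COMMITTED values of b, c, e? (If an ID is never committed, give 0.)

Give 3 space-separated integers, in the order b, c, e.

Answer: 13 5 23

Derivation:
Initial committed: {b=13, c=5, e=16}
Op 1: UPDATE e=23 (auto-commit; committed e=23)
Op 2: BEGIN: in_txn=True, pending={}
Op 3: UPDATE c=28 (pending; pending now {c=28})
Op 4: UPDATE e=21 (pending; pending now {c=28, e=21})
Op 5: UPDATE e=21 (pending; pending now {c=28, e=21})
Final committed: {b=13, c=5, e=23}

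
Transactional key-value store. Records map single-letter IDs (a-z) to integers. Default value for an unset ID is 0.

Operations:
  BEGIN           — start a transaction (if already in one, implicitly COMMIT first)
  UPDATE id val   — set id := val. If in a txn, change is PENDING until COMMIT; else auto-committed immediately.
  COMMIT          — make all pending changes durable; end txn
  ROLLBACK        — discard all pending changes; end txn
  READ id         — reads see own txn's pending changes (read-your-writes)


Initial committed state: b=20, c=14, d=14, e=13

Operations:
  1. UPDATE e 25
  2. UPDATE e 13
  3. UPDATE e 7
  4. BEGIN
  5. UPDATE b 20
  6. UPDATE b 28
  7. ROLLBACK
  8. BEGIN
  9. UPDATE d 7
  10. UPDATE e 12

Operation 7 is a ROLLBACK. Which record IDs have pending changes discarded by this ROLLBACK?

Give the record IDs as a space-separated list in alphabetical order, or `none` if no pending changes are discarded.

Initial committed: {b=20, c=14, d=14, e=13}
Op 1: UPDATE e=25 (auto-commit; committed e=25)
Op 2: UPDATE e=13 (auto-commit; committed e=13)
Op 3: UPDATE e=7 (auto-commit; committed e=7)
Op 4: BEGIN: in_txn=True, pending={}
Op 5: UPDATE b=20 (pending; pending now {b=20})
Op 6: UPDATE b=28 (pending; pending now {b=28})
Op 7: ROLLBACK: discarded pending ['b']; in_txn=False
Op 8: BEGIN: in_txn=True, pending={}
Op 9: UPDATE d=7 (pending; pending now {d=7})
Op 10: UPDATE e=12 (pending; pending now {d=7, e=12})
ROLLBACK at op 7 discards: ['b']

Answer: b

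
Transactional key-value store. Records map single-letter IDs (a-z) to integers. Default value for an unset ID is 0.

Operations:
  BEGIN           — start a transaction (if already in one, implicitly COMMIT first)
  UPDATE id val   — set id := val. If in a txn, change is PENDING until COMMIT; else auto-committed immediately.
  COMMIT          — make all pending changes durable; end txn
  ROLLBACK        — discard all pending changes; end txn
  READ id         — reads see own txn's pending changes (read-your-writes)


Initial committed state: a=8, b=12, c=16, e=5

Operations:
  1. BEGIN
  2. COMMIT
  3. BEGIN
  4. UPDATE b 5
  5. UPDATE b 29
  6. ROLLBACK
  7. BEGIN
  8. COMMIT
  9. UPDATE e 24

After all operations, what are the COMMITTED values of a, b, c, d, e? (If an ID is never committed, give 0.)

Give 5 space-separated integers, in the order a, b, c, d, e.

Answer: 8 12 16 0 24

Derivation:
Initial committed: {a=8, b=12, c=16, e=5}
Op 1: BEGIN: in_txn=True, pending={}
Op 2: COMMIT: merged [] into committed; committed now {a=8, b=12, c=16, e=5}
Op 3: BEGIN: in_txn=True, pending={}
Op 4: UPDATE b=5 (pending; pending now {b=5})
Op 5: UPDATE b=29 (pending; pending now {b=29})
Op 6: ROLLBACK: discarded pending ['b']; in_txn=False
Op 7: BEGIN: in_txn=True, pending={}
Op 8: COMMIT: merged [] into committed; committed now {a=8, b=12, c=16, e=5}
Op 9: UPDATE e=24 (auto-commit; committed e=24)
Final committed: {a=8, b=12, c=16, e=24}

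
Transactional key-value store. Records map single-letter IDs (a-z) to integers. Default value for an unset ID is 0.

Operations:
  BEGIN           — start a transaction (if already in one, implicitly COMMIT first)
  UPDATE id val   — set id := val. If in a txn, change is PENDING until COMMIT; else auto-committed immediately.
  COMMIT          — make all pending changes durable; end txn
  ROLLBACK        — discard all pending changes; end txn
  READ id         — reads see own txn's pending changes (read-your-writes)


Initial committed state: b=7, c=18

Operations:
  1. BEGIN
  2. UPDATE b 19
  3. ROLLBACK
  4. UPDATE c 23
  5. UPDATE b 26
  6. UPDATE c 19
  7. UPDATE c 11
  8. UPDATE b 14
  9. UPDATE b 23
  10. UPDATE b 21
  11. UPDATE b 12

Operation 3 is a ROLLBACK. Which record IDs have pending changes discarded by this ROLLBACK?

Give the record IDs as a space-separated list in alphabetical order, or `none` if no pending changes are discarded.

Answer: b

Derivation:
Initial committed: {b=7, c=18}
Op 1: BEGIN: in_txn=True, pending={}
Op 2: UPDATE b=19 (pending; pending now {b=19})
Op 3: ROLLBACK: discarded pending ['b']; in_txn=False
Op 4: UPDATE c=23 (auto-commit; committed c=23)
Op 5: UPDATE b=26 (auto-commit; committed b=26)
Op 6: UPDATE c=19 (auto-commit; committed c=19)
Op 7: UPDATE c=11 (auto-commit; committed c=11)
Op 8: UPDATE b=14 (auto-commit; committed b=14)
Op 9: UPDATE b=23 (auto-commit; committed b=23)
Op 10: UPDATE b=21 (auto-commit; committed b=21)
Op 11: UPDATE b=12 (auto-commit; committed b=12)
ROLLBACK at op 3 discards: ['b']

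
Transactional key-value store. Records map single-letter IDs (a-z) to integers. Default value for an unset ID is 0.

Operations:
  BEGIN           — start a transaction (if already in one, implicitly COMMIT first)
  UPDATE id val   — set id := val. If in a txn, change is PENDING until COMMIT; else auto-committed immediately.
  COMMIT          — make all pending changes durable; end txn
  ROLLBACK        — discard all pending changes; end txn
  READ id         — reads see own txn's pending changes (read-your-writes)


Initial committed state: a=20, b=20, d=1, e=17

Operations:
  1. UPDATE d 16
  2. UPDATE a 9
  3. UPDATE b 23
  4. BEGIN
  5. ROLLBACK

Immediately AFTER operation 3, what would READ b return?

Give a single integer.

Initial committed: {a=20, b=20, d=1, e=17}
Op 1: UPDATE d=16 (auto-commit; committed d=16)
Op 2: UPDATE a=9 (auto-commit; committed a=9)
Op 3: UPDATE b=23 (auto-commit; committed b=23)
After op 3: visible(b) = 23 (pending={}, committed={a=9, b=23, d=16, e=17})

Answer: 23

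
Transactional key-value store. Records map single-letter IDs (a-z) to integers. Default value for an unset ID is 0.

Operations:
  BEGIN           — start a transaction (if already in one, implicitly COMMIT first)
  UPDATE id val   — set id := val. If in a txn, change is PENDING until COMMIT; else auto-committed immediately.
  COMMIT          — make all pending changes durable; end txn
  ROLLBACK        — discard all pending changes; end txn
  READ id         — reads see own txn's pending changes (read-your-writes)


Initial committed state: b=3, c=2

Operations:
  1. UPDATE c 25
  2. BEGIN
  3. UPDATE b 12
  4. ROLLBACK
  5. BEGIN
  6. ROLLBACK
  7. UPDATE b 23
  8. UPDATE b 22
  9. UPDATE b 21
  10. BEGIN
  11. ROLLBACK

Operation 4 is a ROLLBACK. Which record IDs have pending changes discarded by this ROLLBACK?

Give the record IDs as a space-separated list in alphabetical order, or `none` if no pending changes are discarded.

Initial committed: {b=3, c=2}
Op 1: UPDATE c=25 (auto-commit; committed c=25)
Op 2: BEGIN: in_txn=True, pending={}
Op 3: UPDATE b=12 (pending; pending now {b=12})
Op 4: ROLLBACK: discarded pending ['b']; in_txn=False
Op 5: BEGIN: in_txn=True, pending={}
Op 6: ROLLBACK: discarded pending []; in_txn=False
Op 7: UPDATE b=23 (auto-commit; committed b=23)
Op 8: UPDATE b=22 (auto-commit; committed b=22)
Op 9: UPDATE b=21 (auto-commit; committed b=21)
Op 10: BEGIN: in_txn=True, pending={}
Op 11: ROLLBACK: discarded pending []; in_txn=False
ROLLBACK at op 4 discards: ['b']

Answer: b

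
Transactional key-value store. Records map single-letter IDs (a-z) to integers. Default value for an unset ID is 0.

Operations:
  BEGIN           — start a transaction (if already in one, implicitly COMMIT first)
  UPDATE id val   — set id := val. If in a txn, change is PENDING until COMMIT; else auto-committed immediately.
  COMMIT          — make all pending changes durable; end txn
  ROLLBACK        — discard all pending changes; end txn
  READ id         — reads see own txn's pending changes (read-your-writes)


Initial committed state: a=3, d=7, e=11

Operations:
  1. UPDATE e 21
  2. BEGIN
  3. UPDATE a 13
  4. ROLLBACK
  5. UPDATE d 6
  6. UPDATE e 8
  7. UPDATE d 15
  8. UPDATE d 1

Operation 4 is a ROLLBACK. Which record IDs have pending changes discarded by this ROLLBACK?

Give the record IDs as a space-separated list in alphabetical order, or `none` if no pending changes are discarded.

Answer: a

Derivation:
Initial committed: {a=3, d=7, e=11}
Op 1: UPDATE e=21 (auto-commit; committed e=21)
Op 2: BEGIN: in_txn=True, pending={}
Op 3: UPDATE a=13 (pending; pending now {a=13})
Op 4: ROLLBACK: discarded pending ['a']; in_txn=False
Op 5: UPDATE d=6 (auto-commit; committed d=6)
Op 6: UPDATE e=8 (auto-commit; committed e=8)
Op 7: UPDATE d=15 (auto-commit; committed d=15)
Op 8: UPDATE d=1 (auto-commit; committed d=1)
ROLLBACK at op 4 discards: ['a']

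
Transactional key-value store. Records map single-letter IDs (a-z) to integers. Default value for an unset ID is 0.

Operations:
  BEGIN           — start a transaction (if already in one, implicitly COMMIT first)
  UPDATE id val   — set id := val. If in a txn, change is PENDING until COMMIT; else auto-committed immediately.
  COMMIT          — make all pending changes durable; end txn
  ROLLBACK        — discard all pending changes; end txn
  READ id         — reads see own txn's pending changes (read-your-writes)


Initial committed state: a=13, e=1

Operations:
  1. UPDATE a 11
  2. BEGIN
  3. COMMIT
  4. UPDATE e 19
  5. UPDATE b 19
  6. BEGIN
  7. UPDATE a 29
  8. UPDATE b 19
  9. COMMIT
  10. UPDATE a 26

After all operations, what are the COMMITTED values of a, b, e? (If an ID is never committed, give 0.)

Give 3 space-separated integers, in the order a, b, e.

Initial committed: {a=13, e=1}
Op 1: UPDATE a=11 (auto-commit; committed a=11)
Op 2: BEGIN: in_txn=True, pending={}
Op 3: COMMIT: merged [] into committed; committed now {a=11, e=1}
Op 4: UPDATE e=19 (auto-commit; committed e=19)
Op 5: UPDATE b=19 (auto-commit; committed b=19)
Op 6: BEGIN: in_txn=True, pending={}
Op 7: UPDATE a=29 (pending; pending now {a=29})
Op 8: UPDATE b=19 (pending; pending now {a=29, b=19})
Op 9: COMMIT: merged ['a', 'b'] into committed; committed now {a=29, b=19, e=19}
Op 10: UPDATE a=26 (auto-commit; committed a=26)
Final committed: {a=26, b=19, e=19}

Answer: 26 19 19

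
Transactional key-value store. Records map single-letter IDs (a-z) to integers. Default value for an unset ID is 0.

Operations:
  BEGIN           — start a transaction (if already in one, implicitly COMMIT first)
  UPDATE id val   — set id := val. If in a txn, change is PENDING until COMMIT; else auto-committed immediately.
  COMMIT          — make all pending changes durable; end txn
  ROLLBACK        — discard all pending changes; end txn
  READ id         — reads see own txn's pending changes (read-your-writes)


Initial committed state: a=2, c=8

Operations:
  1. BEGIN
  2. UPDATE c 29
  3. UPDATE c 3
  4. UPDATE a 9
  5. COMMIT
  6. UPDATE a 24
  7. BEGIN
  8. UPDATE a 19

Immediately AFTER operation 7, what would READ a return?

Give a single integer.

Initial committed: {a=2, c=8}
Op 1: BEGIN: in_txn=True, pending={}
Op 2: UPDATE c=29 (pending; pending now {c=29})
Op 3: UPDATE c=3 (pending; pending now {c=3})
Op 4: UPDATE a=9 (pending; pending now {a=9, c=3})
Op 5: COMMIT: merged ['a', 'c'] into committed; committed now {a=9, c=3}
Op 6: UPDATE a=24 (auto-commit; committed a=24)
Op 7: BEGIN: in_txn=True, pending={}
After op 7: visible(a) = 24 (pending={}, committed={a=24, c=3})

Answer: 24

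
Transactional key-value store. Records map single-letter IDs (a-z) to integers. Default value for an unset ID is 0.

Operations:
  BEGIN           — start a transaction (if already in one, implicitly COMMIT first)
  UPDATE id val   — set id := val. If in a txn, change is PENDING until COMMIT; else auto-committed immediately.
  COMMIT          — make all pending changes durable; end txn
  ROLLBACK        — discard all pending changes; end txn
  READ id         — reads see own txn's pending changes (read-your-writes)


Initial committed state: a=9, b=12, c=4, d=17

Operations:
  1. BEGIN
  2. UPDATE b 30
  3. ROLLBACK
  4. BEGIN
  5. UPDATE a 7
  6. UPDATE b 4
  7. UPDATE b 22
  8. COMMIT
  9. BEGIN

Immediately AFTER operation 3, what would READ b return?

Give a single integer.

Answer: 12

Derivation:
Initial committed: {a=9, b=12, c=4, d=17}
Op 1: BEGIN: in_txn=True, pending={}
Op 2: UPDATE b=30 (pending; pending now {b=30})
Op 3: ROLLBACK: discarded pending ['b']; in_txn=False
After op 3: visible(b) = 12 (pending={}, committed={a=9, b=12, c=4, d=17})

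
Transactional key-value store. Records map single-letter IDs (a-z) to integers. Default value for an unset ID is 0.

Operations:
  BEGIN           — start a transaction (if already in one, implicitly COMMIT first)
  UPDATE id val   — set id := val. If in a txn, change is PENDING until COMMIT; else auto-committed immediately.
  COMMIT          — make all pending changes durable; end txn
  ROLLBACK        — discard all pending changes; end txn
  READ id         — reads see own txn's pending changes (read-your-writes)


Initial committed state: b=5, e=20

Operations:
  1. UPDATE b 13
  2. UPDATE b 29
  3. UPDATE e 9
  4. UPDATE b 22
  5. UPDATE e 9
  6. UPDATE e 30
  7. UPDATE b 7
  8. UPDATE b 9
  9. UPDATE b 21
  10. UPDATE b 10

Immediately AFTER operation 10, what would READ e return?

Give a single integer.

Answer: 30

Derivation:
Initial committed: {b=5, e=20}
Op 1: UPDATE b=13 (auto-commit; committed b=13)
Op 2: UPDATE b=29 (auto-commit; committed b=29)
Op 3: UPDATE e=9 (auto-commit; committed e=9)
Op 4: UPDATE b=22 (auto-commit; committed b=22)
Op 5: UPDATE e=9 (auto-commit; committed e=9)
Op 6: UPDATE e=30 (auto-commit; committed e=30)
Op 7: UPDATE b=7 (auto-commit; committed b=7)
Op 8: UPDATE b=9 (auto-commit; committed b=9)
Op 9: UPDATE b=21 (auto-commit; committed b=21)
Op 10: UPDATE b=10 (auto-commit; committed b=10)
After op 10: visible(e) = 30 (pending={}, committed={b=10, e=30})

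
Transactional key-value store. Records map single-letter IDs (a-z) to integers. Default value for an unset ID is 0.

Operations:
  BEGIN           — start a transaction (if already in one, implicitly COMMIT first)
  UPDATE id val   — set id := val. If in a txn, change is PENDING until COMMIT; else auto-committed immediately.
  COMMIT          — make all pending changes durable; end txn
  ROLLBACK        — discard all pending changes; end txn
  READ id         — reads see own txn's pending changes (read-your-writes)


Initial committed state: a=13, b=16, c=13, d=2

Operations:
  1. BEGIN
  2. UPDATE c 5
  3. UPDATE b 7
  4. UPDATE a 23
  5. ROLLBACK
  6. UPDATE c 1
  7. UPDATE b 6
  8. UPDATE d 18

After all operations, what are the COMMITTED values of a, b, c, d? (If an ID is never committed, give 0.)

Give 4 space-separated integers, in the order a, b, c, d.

Answer: 13 6 1 18

Derivation:
Initial committed: {a=13, b=16, c=13, d=2}
Op 1: BEGIN: in_txn=True, pending={}
Op 2: UPDATE c=5 (pending; pending now {c=5})
Op 3: UPDATE b=7 (pending; pending now {b=7, c=5})
Op 4: UPDATE a=23 (pending; pending now {a=23, b=7, c=5})
Op 5: ROLLBACK: discarded pending ['a', 'b', 'c']; in_txn=False
Op 6: UPDATE c=1 (auto-commit; committed c=1)
Op 7: UPDATE b=6 (auto-commit; committed b=6)
Op 8: UPDATE d=18 (auto-commit; committed d=18)
Final committed: {a=13, b=6, c=1, d=18}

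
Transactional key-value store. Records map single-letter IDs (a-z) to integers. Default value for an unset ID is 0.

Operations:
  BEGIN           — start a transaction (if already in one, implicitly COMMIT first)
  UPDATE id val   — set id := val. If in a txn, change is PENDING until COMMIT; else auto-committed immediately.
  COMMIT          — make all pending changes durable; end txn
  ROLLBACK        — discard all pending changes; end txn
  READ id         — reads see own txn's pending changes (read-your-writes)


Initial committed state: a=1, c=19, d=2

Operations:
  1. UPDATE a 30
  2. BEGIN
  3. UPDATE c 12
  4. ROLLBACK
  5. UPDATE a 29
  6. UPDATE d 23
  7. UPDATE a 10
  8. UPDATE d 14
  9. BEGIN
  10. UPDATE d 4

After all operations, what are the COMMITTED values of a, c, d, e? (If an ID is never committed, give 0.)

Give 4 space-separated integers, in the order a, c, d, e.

Initial committed: {a=1, c=19, d=2}
Op 1: UPDATE a=30 (auto-commit; committed a=30)
Op 2: BEGIN: in_txn=True, pending={}
Op 3: UPDATE c=12 (pending; pending now {c=12})
Op 4: ROLLBACK: discarded pending ['c']; in_txn=False
Op 5: UPDATE a=29 (auto-commit; committed a=29)
Op 6: UPDATE d=23 (auto-commit; committed d=23)
Op 7: UPDATE a=10 (auto-commit; committed a=10)
Op 8: UPDATE d=14 (auto-commit; committed d=14)
Op 9: BEGIN: in_txn=True, pending={}
Op 10: UPDATE d=4 (pending; pending now {d=4})
Final committed: {a=10, c=19, d=14}

Answer: 10 19 14 0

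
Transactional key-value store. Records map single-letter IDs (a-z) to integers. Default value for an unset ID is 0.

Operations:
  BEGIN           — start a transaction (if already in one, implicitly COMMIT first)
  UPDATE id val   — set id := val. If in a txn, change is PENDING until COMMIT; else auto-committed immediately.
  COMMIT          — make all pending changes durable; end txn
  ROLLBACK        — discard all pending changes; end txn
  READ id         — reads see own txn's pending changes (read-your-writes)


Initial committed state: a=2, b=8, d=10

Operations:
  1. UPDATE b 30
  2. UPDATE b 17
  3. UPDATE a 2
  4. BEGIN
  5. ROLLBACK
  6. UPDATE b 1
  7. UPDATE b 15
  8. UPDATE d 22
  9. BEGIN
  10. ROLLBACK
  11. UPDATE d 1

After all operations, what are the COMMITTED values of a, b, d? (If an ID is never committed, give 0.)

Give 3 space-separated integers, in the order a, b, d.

Initial committed: {a=2, b=8, d=10}
Op 1: UPDATE b=30 (auto-commit; committed b=30)
Op 2: UPDATE b=17 (auto-commit; committed b=17)
Op 3: UPDATE a=2 (auto-commit; committed a=2)
Op 4: BEGIN: in_txn=True, pending={}
Op 5: ROLLBACK: discarded pending []; in_txn=False
Op 6: UPDATE b=1 (auto-commit; committed b=1)
Op 7: UPDATE b=15 (auto-commit; committed b=15)
Op 8: UPDATE d=22 (auto-commit; committed d=22)
Op 9: BEGIN: in_txn=True, pending={}
Op 10: ROLLBACK: discarded pending []; in_txn=False
Op 11: UPDATE d=1 (auto-commit; committed d=1)
Final committed: {a=2, b=15, d=1}

Answer: 2 15 1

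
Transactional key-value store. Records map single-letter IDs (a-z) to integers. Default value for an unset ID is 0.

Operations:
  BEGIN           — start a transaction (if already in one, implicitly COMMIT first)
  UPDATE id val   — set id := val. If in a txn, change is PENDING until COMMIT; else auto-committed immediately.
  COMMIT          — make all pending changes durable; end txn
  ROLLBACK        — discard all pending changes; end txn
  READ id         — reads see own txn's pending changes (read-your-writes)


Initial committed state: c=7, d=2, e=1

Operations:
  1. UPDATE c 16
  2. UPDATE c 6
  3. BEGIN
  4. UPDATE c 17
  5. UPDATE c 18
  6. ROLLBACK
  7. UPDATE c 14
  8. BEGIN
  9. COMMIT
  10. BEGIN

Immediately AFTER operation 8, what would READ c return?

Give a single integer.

Initial committed: {c=7, d=2, e=1}
Op 1: UPDATE c=16 (auto-commit; committed c=16)
Op 2: UPDATE c=6 (auto-commit; committed c=6)
Op 3: BEGIN: in_txn=True, pending={}
Op 4: UPDATE c=17 (pending; pending now {c=17})
Op 5: UPDATE c=18 (pending; pending now {c=18})
Op 6: ROLLBACK: discarded pending ['c']; in_txn=False
Op 7: UPDATE c=14 (auto-commit; committed c=14)
Op 8: BEGIN: in_txn=True, pending={}
After op 8: visible(c) = 14 (pending={}, committed={c=14, d=2, e=1})

Answer: 14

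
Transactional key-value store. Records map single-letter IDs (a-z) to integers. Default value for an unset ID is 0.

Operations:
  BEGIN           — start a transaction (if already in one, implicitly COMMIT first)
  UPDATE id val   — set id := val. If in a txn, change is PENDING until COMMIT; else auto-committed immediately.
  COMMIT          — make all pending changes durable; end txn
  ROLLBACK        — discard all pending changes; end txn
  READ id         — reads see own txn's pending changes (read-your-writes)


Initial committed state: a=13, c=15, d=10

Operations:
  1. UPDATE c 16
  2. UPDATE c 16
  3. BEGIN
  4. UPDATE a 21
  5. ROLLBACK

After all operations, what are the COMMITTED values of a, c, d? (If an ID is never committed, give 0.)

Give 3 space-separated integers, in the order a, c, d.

Answer: 13 16 10

Derivation:
Initial committed: {a=13, c=15, d=10}
Op 1: UPDATE c=16 (auto-commit; committed c=16)
Op 2: UPDATE c=16 (auto-commit; committed c=16)
Op 3: BEGIN: in_txn=True, pending={}
Op 4: UPDATE a=21 (pending; pending now {a=21})
Op 5: ROLLBACK: discarded pending ['a']; in_txn=False
Final committed: {a=13, c=16, d=10}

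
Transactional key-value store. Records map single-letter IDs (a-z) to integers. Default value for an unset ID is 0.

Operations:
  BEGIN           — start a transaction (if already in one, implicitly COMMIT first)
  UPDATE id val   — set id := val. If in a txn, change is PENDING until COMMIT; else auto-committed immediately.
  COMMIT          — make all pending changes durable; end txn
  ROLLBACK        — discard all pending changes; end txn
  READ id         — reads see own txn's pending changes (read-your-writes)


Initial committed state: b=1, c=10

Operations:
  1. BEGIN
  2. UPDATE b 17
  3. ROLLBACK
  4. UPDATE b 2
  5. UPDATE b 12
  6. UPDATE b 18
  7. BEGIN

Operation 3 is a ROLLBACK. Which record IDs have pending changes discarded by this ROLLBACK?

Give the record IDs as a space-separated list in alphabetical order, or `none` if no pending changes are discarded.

Initial committed: {b=1, c=10}
Op 1: BEGIN: in_txn=True, pending={}
Op 2: UPDATE b=17 (pending; pending now {b=17})
Op 3: ROLLBACK: discarded pending ['b']; in_txn=False
Op 4: UPDATE b=2 (auto-commit; committed b=2)
Op 5: UPDATE b=12 (auto-commit; committed b=12)
Op 6: UPDATE b=18 (auto-commit; committed b=18)
Op 7: BEGIN: in_txn=True, pending={}
ROLLBACK at op 3 discards: ['b']

Answer: b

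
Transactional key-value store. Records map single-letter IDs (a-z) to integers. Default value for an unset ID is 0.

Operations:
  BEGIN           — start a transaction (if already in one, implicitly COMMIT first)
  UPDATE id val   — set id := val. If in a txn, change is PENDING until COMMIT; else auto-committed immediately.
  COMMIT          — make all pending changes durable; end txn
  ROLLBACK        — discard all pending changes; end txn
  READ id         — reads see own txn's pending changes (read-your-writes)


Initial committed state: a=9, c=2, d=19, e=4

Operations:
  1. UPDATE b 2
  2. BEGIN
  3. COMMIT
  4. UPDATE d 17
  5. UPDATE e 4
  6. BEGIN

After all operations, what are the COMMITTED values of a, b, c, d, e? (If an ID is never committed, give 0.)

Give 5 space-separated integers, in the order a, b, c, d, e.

Initial committed: {a=9, c=2, d=19, e=4}
Op 1: UPDATE b=2 (auto-commit; committed b=2)
Op 2: BEGIN: in_txn=True, pending={}
Op 3: COMMIT: merged [] into committed; committed now {a=9, b=2, c=2, d=19, e=4}
Op 4: UPDATE d=17 (auto-commit; committed d=17)
Op 5: UPDATE e=4 (auto-commit; committed e=4)
Op 6: BEGIN: in_txn=True, pending={}
Final committed: {a=9, b=2, c=2, d=17, e=4}

Answer: 9 2 2 17 4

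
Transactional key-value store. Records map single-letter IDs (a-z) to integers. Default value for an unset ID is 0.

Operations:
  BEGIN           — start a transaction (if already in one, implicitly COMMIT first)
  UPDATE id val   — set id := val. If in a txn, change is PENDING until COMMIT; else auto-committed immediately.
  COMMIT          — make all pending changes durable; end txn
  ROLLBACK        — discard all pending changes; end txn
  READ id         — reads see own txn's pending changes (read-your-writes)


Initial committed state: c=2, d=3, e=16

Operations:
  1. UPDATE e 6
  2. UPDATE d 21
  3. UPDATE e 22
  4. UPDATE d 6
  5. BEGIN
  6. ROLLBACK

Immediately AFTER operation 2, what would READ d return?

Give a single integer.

Initial committed: {c=2, d=3, e=16}
Op 1: UPDATE e=6 (auto-commit; committed e=6)
Op 2: UPDATE d=21 (auto-commit; committed d=21)
After op 2: visible(d) = 21 (pending={}, committed={c=2, d=21, e=6})

Answer: 21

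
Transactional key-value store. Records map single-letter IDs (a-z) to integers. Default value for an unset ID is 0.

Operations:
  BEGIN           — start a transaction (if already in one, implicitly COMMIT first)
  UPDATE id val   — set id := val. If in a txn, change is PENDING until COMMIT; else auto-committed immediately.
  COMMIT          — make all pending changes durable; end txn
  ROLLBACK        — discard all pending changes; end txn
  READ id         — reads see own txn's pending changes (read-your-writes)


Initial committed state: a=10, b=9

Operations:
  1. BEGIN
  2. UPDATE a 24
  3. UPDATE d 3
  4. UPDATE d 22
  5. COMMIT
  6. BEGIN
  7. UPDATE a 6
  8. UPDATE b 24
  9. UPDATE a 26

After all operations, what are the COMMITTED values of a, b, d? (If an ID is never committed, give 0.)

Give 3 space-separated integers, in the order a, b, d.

Initial committed: {a=10, b=9}
Op 1: BEGIN: in_txn=True, pending={}
Op 2: UPDATE a=24 (pending; pending now {a=24})
Op 3: UPDATE d=3 (pending; pending now {a=24, d=3})
Op 4: UPDATE d=22 (pending; pending now {a=24, d=22})
Op 5: COMMIT: merged ['a', 'd'] into committed; committed now {a=24, b=9, d=22}
Op 6: BEGIN: in_txn=True, pending={}
Op 7: UPDATE a=6 (pending; pending now {a=6})
Op 8: UPDATE b=24 (pending; pending now {a=6, b=24})
Op 9: UPDATE a=26 (pending; pending now {a=26, b=24})
Final committed: {a=24, b=9, d=22}

Answer: 24 9 22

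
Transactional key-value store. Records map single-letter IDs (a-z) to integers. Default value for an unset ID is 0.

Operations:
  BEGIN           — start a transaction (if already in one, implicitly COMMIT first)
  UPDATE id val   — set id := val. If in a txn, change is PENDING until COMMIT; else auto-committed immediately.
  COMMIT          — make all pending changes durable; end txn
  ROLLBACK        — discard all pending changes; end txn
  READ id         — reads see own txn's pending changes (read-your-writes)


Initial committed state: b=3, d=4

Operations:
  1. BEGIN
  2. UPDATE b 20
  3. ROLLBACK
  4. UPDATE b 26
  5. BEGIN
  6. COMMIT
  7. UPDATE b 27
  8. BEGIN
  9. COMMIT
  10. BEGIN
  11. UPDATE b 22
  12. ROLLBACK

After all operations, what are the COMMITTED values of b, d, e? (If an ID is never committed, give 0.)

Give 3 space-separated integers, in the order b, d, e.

Answer: 27 4 0

Derivation:
Initial committed: {b=3, d=4}
Op 1: BEGIN: in_txn=True, pending={}
Op 2: UPDATE b=20 (pending; pending now {b=20})
Op 3: ROLLBACK: discarded pending ['b']; in_txn=False
Op 4: UPDATE b=26 (auto-commit; committed b=26)
Op 5: BEGIN: in_txn=True, pending={}
Op 6: COMMIT: merged [] into committed; committed now {b=26, d=4}
Op 7: UPDATE b=27 (auto-commit; committed b=27)
Op 8: BEGIN: in_txn=True, pending={}
Op 9: COMMIT: merged [] into committed; committed now {b=27, d=4}
Op 10: BEGIN: in_txn=True, pending={}
Op 11: UPDATE b=22 (pending; pending now {b=22})
Op 12: ROLLBACK: discarded pending ['b']; in_txn=False
Final committed: {b=27, d=4}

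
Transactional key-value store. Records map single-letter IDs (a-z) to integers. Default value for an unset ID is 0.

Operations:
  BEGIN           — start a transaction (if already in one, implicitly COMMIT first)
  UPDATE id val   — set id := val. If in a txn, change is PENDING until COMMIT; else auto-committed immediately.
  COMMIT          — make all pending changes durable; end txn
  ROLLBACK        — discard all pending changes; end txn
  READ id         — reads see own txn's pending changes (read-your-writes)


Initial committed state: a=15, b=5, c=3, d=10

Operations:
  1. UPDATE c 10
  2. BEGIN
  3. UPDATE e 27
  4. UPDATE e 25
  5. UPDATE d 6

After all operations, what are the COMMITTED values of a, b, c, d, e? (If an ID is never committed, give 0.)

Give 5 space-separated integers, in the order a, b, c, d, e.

Answer: 15 5 10 10 0

Derivation:
Initial committed: {a=15, b=5, c=3, d=10}
Op 1: UPDATE c=10 (auto-commit; committed c=10)
Op 2: BEGIN: in_txn=True, pending={}
Op 3: UPDATE e=27 (pending; pending now {e=27})
Op 4: UPDATE e=25 (pending; pending now {e=25})
Op 5: UPDATE d=6 (pending; pending now {d=6, e=25})
Final committed: {a=15, b=5, c=10, d=10}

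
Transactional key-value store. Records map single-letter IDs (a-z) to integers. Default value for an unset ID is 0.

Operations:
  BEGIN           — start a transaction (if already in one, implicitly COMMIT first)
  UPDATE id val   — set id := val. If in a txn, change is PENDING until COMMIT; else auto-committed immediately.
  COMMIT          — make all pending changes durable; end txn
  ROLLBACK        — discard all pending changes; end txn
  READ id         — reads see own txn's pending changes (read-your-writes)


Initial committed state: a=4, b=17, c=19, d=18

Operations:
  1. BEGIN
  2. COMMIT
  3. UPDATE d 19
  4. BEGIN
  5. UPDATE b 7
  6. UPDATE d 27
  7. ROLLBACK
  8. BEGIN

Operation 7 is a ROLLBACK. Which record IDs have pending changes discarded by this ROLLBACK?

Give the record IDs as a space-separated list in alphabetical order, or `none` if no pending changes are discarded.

Answer: b d

Derivation:
Initial committed: {a=4, b=17, c=19, d=18}
Op 1: BEGIN: in_txn=True, pending={}
Op 2: COMMIT: merged [] into committed; committed now {a=4, b=17, c=19, d=18}
Op 3: UPDATE d=19 (auto-commit; committed d=19)
Op 4: BEGIN: in_txn=True, pending={}
Op 5: UPDATE b=7 (pending; pending now {b=7})
Op 6: UPDATE d=27 (pending; pending now {b=7, d=27})
Op 7: ROLLBACK: discarded pending ['b', 'd']; in_txn=False
Op 8: BEGIN: in_txn=True, pending={}
ROLLBACK at op 7 discards: ['b', 'd']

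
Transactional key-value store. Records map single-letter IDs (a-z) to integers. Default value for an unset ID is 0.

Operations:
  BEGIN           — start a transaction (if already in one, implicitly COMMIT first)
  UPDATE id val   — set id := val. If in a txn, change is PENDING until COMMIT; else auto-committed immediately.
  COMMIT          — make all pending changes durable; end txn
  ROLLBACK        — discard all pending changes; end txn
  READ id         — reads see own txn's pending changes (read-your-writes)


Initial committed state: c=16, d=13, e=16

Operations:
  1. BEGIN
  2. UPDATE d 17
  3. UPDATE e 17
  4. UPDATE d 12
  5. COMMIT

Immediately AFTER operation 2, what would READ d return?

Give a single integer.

Answer: 17

Derivation:
Initial committed: {c=16, d=13, e=16}
Op 1: BEGIN: in_txn=True, pending={}
Op 2: UPDATE d=17 (pending; pending now {d=17})
After op 2: visible(d) = 17 (pending={d=17}, committed={c=16, d=13, e=16})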